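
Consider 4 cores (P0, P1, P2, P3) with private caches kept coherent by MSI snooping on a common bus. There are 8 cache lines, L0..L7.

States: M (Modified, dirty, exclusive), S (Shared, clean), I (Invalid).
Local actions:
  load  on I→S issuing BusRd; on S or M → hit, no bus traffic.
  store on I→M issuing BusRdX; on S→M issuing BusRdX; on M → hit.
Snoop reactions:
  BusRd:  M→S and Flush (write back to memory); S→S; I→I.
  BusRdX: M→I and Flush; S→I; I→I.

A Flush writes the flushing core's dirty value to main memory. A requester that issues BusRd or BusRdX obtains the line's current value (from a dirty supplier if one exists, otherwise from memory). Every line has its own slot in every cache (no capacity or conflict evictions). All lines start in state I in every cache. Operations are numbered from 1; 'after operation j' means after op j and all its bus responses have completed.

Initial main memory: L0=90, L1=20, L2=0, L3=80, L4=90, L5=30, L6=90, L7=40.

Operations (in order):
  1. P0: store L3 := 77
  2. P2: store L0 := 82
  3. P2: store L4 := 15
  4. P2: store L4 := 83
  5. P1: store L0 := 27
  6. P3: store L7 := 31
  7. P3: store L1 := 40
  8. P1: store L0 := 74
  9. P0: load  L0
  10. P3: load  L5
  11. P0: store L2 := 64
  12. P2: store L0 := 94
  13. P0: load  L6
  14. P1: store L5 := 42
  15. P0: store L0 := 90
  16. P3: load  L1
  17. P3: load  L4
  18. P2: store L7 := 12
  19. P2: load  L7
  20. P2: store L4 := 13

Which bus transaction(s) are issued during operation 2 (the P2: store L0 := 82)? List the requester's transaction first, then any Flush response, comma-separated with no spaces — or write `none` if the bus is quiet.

bus = BusRdX

[1] P0: store L3 := 77 | P0:M(77), P1:I, P2:I, P3:I | bus: BusRdX
[2] P2: store L0 := 82 | P0:I, P1:I, P2:M(82), P3:I | bus: BusRdX
[3] P2: store L4 := 15 | P0:I, P1:I, P2:M(15), P3:I | bus: BusRdX
[4] P2: store L4 := 83 | P0:I, P1:I, P2:M(83), P3:I | bus: none
[5] P1: store L0 := 27 | P0:I, P1:M(27), P2:I, P3:I | bus: BusRdX,Flush
[6] P3: store L7 := 31 | P0:I, P1:I, P2:I, P3:M(31) | bus: BusRdX
[7] P3: store L1 := 40 | P0:I, P1:I, P2:I, P3:M(40) | bus: BusRdX
[8] P1: store L0 := 74 | P0:I, P1:M(74), P2:I, P3:I | bus: none
[9] P0: load  L0 | P0:S(74), P1:S(74), P2:I, P3:I | bus: BusRd,Flush
[10] P3: load  L5 | P0:I, P1:I, P2:I, P3:S(30) | bus: BusRd
[11] P0: store L2 := 64 | P0:M(64), P1:I, P2:I, P3:I | bus: BusRdX
[12] P2: store L0 := 94 | P0:I, P1:I, P2:M(94), P3:I | bus: BusRdX
[13] P0: load  L6 | P0:S(90), P1:I, P2:I, P3:I | bus: BusRd
[14] P1: store L5 := 42 | P0:I, P1:M(42), P2:I, P3:I | bus: BusRdX
[15] P0: store L0 := 90 | P0:M(90), P1:I, P2:I, P3:I | bus: BusRdX,Flush
[16] P3: load  L1 | P0:I, P1:I, P2:I, P3:M(40) | bus: none
[17] P3: load  L4 | P0:I, P1:I, P2:S(83), P3:S(83) | bus: BusRd,Flush
[18] P2: store L7 := 12 | P0:I, P1:I, P2:M(12), P3:I | bus: BusRdX,Flush
[19] P2: load  L7 | P0:I, P1:I, P2:M(12), P3:I | bus: none
[20] P2: store L4 := 13 | P0:I, P1:I, P2:M(13), P3:I | bus: BusRdX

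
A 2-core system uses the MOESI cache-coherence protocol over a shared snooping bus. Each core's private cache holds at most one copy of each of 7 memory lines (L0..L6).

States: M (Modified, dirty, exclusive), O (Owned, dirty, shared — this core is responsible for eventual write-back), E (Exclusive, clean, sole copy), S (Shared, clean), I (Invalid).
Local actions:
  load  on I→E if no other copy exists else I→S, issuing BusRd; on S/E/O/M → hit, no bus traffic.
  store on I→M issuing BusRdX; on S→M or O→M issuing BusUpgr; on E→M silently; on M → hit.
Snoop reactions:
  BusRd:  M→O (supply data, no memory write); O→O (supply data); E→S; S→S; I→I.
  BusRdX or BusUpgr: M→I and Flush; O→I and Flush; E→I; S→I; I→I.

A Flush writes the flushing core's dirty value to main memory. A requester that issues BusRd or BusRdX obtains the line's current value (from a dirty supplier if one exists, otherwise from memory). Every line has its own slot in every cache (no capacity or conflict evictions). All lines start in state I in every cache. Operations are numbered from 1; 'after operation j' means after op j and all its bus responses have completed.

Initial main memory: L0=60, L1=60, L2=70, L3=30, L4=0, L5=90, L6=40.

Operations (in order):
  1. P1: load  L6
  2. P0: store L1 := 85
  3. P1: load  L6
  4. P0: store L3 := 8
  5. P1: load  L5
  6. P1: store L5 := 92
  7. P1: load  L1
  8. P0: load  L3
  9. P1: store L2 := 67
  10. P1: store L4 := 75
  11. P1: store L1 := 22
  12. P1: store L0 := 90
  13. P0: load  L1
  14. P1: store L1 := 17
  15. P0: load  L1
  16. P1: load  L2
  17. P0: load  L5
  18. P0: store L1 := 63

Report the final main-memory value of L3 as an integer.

memory[L3] = 30

[1] P1: load  L6 | P0:I, P1:E(40) | bus: BusRd
[2] P0: store L1 := 85 | P0:M(85), P1:I | bus: BusRdX
[3] P1: load  L6 | P0:I, P1:E(40) | bus: none
[4] P0: store L3 := 8 | P0:M(8), P1:I | bus: BusRdX
[5] P1: load  L5 | P0:I, P1:E(90) | bus: BusRd
[6] P1: store L5 := 92 | P0:I, P1:M(92) | bus: none
[7] P1: load  L1 | P0:O(85), P1:S(85) | bus: BusRd
[8] P0: load  L3 | P0:M(8), P1:I | bus: none
[9] P1: store L2 := 67 | P0:I, P1:M(67) | bus: BusRdX
[10] P1: store L4 := 75 | P0:I, P1:M(75) | bus: BusRdX
[11] P1: store L1 := 22 | P0:I, P1:M(22) | bus: BusUpgr,Flush
[12] P1: store L0 := 90 | P0:I, P1:M(90) | bus: BusRdX
[13] P0: load  L1 | P0:S(22), P1:O(22) | bus: BusRd
[14] P1: store L1 := 17 | P0:I, P1:M(17) | bus: BusUpgr
[15] P0: load  L1 | P0:S(17), P1:O(17) | bus: BusRd
[16] P1: load  L2 | P0:I, P1:M(67) | bus: none
[17] P0: load  L5 | P0:S(92), P1:O(92) | bus: BusRd
[18] P0: store L1 := 63 | P0:M(63), P1:I | bus: BusUpgr,Flush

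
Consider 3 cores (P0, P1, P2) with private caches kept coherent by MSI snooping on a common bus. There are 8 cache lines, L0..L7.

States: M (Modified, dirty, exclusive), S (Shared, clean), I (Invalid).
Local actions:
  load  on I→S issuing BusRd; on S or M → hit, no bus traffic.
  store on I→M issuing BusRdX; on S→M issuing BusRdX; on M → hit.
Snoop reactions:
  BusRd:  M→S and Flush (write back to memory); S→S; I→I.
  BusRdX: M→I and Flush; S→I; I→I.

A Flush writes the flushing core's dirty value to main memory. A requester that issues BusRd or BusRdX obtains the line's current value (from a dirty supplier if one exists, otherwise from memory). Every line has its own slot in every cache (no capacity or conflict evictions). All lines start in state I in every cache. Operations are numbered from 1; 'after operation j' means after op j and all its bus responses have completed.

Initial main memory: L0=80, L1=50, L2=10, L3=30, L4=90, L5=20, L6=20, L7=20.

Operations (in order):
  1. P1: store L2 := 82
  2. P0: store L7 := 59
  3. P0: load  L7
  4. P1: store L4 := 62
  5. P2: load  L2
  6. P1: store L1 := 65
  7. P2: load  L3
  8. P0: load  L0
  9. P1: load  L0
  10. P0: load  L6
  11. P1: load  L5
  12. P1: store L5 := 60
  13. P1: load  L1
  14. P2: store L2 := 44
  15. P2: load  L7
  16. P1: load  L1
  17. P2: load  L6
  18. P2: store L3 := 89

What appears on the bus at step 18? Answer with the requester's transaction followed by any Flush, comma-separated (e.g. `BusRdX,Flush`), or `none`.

bus = BusRdX

1. P1: store L2 := 82  bus=[BusRdX]  L2: P0=I P1=M P2=I  mem[L2]=10
2. P0: store L7 := 59  bus=[BusRdX]  L7: P0=M P1=I P2=I  mem[L7]=20
3. P0: load  L7  bus=[-]  L7: P0=M P1=I P2=I  mem[L7]=20
4. P1: store L4 := 62  bus=[BusRdX]  L4: P0=I P1=M P2=I  mem[L4]=90
5. P2: load  L2  bus=[BusRd,Flush]  L2: P0=I P1=S P2=S  mem[L2]=82
6. P1: store L1 := 65  bus=[BusRdX]  L1: P0=I P1=M P2=I  mem[L1]=50
7. P2: load  L3  bus=[BusRd]  L3: P0=I P1=I P2=S  mem[L3]=30
8. P0: load  L0  bus=[BusRd]  L0: P0=S P1=I P2=I  mem[L0]=80
9. P1: load  L0  bus=[BusRd]  L0: P0=S P1=S P2=I  mem[L0]=80
10. P0: load  L6  bus=[BusRd]  L6: P0=S P1=I P2=I  mem[L6]=20
11. P1: load  L5  bus=[BusRd]  L5: P0=I P1=S P2=I  mem[L5]=20
12. P1: store L5 := 60  bus=[BusRdX]  L5: P0=I P1=M P2=I  mem[L5]=20
13. P1: load  L1  bus=[-]  L1: P0=I P1=M P2=I  mem[L1]=50
14. P2: store L2 := 44  bus=[BusRdX]  L2: P0=I P1=I P2=M  mem[L2]=82
15. P2: load  L7  bus=[BusRd,Flush]  L7: P0=S P1=I P2=S  mem[L7]=59
16. P1: load  L1  bus=[-]  L1: P0=I P1=M P2=I  mem[L1]=50
17. P2: load  L6  bus=[BusRd]  L6: P0=S P1=I P2=S  mem[L6]=20
18. P2: store L3 := 89  bus=[BusRdX]  L3: P0=I P1=I P2=M  mem[L3]=30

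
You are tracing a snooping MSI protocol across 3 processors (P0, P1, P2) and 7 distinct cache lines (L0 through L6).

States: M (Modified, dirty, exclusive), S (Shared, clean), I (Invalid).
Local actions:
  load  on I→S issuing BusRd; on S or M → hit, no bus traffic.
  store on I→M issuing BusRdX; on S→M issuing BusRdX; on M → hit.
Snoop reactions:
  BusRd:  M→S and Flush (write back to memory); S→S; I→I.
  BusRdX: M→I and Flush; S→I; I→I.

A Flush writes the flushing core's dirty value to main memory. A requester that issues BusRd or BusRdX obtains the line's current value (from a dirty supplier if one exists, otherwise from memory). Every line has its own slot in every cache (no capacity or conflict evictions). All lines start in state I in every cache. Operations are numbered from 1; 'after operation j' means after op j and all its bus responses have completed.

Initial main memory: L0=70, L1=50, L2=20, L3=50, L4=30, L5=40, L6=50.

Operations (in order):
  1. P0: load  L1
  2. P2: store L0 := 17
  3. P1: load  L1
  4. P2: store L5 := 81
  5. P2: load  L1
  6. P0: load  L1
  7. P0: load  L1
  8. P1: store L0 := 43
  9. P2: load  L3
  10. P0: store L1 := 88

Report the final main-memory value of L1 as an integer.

[1] P0: load  L1 | P0:S(50), P1:I, P2:I | bus: BusRd
[2] P2: store L0 := 17 | P0:I, P1:I, P2:M(17) | bus: BusRdX
[3] P1: load  L1 | P0:S(50), P1:S(50), P2:I | bus: BusRd
[4] P2: store L5 := 81 | P0:I, P1:I, P2:M(81) | bus: BusRdX
[5] P2: load  L1 | P0:S(50), P1:S(50), P2:S(50) | bus: BusRd
[6] P0: load  L1 | P0:S(50), P1:S(50), P2:S(50) | bus: none
[7] P0: load  L1 | P0:S(50), P1:S(50), P2:S(50) | bus: none
[8] P1: store L0 := 43 | P0:I, P1:M(43), P2:I | bus: BusRdX,Flush
[9] P2: load  L3 | P0:I, P1:I, P2:S(50) | bus: BusRd
[10] P0: store L1 := 88 | P0:M(88), P1:I, P2:I | bus: BusRdX

memory[L1] = 50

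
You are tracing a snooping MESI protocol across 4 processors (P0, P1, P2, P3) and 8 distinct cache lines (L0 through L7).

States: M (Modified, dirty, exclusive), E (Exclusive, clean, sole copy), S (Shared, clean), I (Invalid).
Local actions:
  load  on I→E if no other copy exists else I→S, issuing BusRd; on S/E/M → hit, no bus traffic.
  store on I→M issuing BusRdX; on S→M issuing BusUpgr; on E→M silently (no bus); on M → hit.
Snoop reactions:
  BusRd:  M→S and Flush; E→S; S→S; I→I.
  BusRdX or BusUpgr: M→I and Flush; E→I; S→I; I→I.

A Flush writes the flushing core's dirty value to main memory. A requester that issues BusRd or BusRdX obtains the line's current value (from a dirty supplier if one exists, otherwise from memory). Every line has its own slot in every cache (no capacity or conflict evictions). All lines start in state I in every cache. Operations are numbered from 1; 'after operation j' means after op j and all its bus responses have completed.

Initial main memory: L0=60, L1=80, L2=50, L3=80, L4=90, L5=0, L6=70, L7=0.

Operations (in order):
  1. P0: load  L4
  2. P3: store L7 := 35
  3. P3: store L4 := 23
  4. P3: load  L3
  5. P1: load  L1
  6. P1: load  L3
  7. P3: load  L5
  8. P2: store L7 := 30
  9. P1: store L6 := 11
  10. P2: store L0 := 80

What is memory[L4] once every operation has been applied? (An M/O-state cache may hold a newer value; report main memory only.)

  op1 P0: load  L4 → E/I/I/I on L4; bus BusRd; mem=90
  op2 P3: store L7 := 35 → I/I/I/M on L7; bus BusRdX; mem=0
  op3 P3: store L4 := 23 → I/I/I/M on L4; bus BusRdX; mem=90
  op4 P3: load  L3 → I/I/I/E on L3; bus BusRd; mem=80
  op5 P1: load  L1 → I/E/I/I on L1; bus BusRd; mem=80
  op6 P1: load  L3 → I/S/I/S on L3; bus BusRd; mem=80
  op7 P3: load  L5 → I/I/I/E on L5; bus BusRd; mem=0
  op8 P2: store L7 := 30 → I/I/M/I on L7; bus BusRdX Flush; mem=35
  op9 P1: store L6 := 11 → I/M/I/I on L6; bus BusRdX; mem=70
  op10 P2: store L0 := 80 → I/I/M/I on L0; bus BusRdX; mem=60

memory[L4] = 90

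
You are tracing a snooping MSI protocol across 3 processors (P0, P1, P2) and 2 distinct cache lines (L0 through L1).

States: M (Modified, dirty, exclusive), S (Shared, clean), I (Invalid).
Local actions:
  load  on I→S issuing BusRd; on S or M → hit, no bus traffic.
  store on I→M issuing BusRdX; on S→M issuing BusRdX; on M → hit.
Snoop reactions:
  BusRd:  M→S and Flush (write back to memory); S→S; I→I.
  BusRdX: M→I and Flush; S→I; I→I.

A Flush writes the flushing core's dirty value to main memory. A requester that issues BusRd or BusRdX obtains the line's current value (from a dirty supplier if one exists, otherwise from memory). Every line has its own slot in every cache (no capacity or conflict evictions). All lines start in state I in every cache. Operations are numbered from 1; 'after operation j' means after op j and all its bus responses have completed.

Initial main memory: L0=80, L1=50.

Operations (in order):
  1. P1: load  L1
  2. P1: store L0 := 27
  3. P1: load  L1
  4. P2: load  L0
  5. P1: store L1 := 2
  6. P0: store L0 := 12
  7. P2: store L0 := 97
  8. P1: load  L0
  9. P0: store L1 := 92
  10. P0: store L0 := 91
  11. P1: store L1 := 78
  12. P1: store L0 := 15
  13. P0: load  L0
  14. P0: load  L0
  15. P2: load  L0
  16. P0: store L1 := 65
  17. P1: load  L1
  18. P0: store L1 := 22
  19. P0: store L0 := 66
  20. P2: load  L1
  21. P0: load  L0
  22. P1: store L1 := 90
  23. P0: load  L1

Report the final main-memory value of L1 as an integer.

memory[L1] = 90

step 1: P1: load  L1  ⟶  ISI  (L1)  txn=BusRd  M[L1]=50
step 2: P1: store L0 := 27  ⟶  IMI  (L0)  txn=BusRdX  M[L0]=80
step 3: P1: load  L1  ⟶  ISI  (L1)  txn=∅  M[L1]=50
step 4: P2: load  L0  ⟶  ISS  (L0)  txn=BusRd+Flush  M[L0]=27
step 5: P1: store L1 := 2  ⟶  IMI  (L1)  txn=BusRdX  M[L1]=50
step 6: P0: store L0 := 12  ⟶  MII  (L0)  txn=BusRdX  M[L0]=27
step 7: P2: store L0 := 97  ⟶  IIM  (L0)  txn=BusRdX+Flush  M[L0]=12
step 8: P1: load  L0  ⟶  ISS  (L0)  txn=BusRd+Flush  M[L0]=97
step 9: P0: store L1 := 92  ⟶  MII  (L1)  txn=BusRdX+Flush  M[L1]=2
step 10: P0: store L0 := 91  ⟶  MII  (L0)  txn=BusRdX  M[L0]=97
step 11: P1: store L1 := 78  ⟶  IMI  (L1)  txn=BusRdX+Flush  M[L1]=92
step 12: P1: store L0 := 15  ⟶  IMI  (L0)  txn=BusRdX+Flush  M[L0]=91
step 13: P0: load  L0  ⟶  SSI  (L0)  txn=BusRd+Flush  M[L0]=15
step 14: P0: load  L0  ⟶  SSI  (L0)  txn=∅  M[L0]=15
step 15: P2: load  L0  ⟶  SSS  (L0)  txn=BusRd  M[L0]=15
step 16: P0: store L1 := 65  ⟶  MII  (L1)  txn=BusRdX+Flush  M[L1]=78
step 17: P1: load  L1  ⟶  SSI  (L1)  txn=BusRd+Flush  M[L1]=65
step 18: P0: store L1 := 22  ⟶  MII  (L1)  txn=BusRdX  M[L1]=65
step 19: P0: store L0 := 66  ⟶  MII  (L0)  txn=BusRdX  M[L0]=15
step 20: P2: load  L1  ⟶  SIS  (L1)  txn=BusRd+Flush  M[L1]=22
step 21: P0: load  L0  ⟶  MII  (L0)  txn=∅  M[L0]=15
step 22: P1: store L1 := 90  ⟶  IMI  (L1)  txn=BusRdX  M[L1]=22
step 23: P0: load  L1  ⟶  SSI  (L1)  txn=BusRd+Flush  M[L1]=90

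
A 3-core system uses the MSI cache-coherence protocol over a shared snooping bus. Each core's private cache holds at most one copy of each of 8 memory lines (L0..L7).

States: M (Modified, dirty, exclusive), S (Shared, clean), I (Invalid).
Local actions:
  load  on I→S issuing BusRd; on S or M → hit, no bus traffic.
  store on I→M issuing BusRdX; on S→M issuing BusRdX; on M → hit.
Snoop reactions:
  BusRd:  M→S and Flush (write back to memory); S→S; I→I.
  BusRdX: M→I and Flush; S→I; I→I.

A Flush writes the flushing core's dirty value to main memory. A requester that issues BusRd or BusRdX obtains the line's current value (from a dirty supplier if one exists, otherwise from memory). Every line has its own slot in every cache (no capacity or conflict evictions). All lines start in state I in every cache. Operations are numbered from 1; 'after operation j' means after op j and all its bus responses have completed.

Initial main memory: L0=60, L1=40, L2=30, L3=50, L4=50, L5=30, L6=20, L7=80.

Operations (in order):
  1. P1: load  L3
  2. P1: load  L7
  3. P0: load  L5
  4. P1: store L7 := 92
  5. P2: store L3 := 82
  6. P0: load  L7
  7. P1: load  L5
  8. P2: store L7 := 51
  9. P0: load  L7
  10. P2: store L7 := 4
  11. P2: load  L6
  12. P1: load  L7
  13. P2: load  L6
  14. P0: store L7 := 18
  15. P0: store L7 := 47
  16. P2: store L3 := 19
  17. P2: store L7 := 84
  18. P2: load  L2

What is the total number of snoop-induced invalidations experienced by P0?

  op1 P1: load  L3 → I/S/I on L3; bus BusRd; mem=50
  op2 P1: load  L7 → I/S/I on L7; bus BusRd; mem=80
  op3 P0: load  L5 → S/I/I on L5; bus BusRd; mem=30
  op4 P1: store L7 := 92 → I/M/I on L7; bus BusRdX; mem=80
  op5 P2: store L3 := 82 → I/I/M on L3; bus BusRdX; mem=50
  op6 P0: load  L7 → S/S/I on L7; bus BusRd Flush; mem=92
  op7 P1: load  L5 → S/S/I on L5; bus BusRd; mem=30
  op8 P2: store L7 := 51 → I/I/M on L7; bus BusRdX; mem=92
  op9 P0: load  L7 → S/I/S on L7; bus BusRd Flush; mem=51
  op10 P2: store L7 := 4 → I/I/M on L7; bus BusRdX; mem=51
  op11 P2: load  L6 → I/I/S on L6; bus BusRd; mem=20
  op12 P1: load  L7 → I/S/S on L7; bus BusRd Flush; mem=4
  op13 P2: load  L6 → I/I/S on L6; bus (none); mem=20
  op14 P0: store L7 := 18 → M/I/I on L7; bus BusRdX; mem=4
  op15 P0: store L7 := 47 → M/I/I on L7; bus (none); mem=4
  op16 P2: store L3 := 19 → I/I/M on L3; bus (none); mem=50
  op17 P2: store L7 := 84 → I/I/M on L7; bus BusRdX Flush; mem=47
  op18 P2: load  L2 → I/I/S on L2; bus BusRd; mem=30

invalidations = 3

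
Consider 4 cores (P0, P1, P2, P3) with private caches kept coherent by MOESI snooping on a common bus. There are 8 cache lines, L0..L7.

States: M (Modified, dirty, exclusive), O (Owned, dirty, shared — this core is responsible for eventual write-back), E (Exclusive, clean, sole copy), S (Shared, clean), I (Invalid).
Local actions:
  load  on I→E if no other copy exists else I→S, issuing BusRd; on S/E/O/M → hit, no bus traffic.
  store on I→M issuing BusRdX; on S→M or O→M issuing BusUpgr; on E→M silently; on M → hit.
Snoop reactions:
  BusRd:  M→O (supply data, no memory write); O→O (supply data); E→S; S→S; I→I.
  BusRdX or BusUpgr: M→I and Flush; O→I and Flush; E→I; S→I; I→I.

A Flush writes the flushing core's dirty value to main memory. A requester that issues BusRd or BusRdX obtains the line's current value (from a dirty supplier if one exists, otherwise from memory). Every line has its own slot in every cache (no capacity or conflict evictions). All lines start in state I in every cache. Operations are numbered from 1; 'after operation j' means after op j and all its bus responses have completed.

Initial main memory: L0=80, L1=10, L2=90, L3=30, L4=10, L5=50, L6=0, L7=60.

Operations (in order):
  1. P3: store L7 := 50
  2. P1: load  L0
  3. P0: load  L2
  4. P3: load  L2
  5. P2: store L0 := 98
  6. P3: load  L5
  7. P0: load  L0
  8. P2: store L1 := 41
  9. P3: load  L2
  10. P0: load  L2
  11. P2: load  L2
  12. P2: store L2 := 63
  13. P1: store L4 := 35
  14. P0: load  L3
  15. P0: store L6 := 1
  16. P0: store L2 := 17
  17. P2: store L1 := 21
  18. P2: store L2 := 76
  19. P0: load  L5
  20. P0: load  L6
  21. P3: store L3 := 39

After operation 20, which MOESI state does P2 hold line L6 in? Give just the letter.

1. P3: store L7 := 50  bus=[BusRdX]  L7: P0=I P1=I P2=I P3=M  mem[L7]=60
2. P1: load  L0  bus=[BusRd]  L0: P0=I P1=E P2=I P3=I  mem[L0]=80
3. P0: load  L2  bus=[BusRd]  L2: P0=E P1=I P2=I P3=I  mem[L2]=90
4. P3: load  L2  bus=[BusRd]  L2: P0=S P1=I P2=I P3=S  mem[L2]=90
5. P2: store L0 := 98  bus=[BusRdX]  L0: P0=I P1=I P2=M P3=I  mem[L0]=80
6. P3: load  L5  bus=[BusRd]  L5: P0=I P1=I P2=I P3=E  mem[L5]=50
7. P0: load  L0  bus=[BusRd]  L0: P0=S P1=I P2=O P3=I  mem[L0]=80
8. P2: store L1 := 41  bus=[BusRdX]  L1: P0=I P1=I P2=M P3=I  mem[L1]=10
9. P3: load  L2  bus=[-]  L2: P0=S P1=I P2=I P3=S  mem[L2]=90
10. P0: load  L2  bus=[-]  L2: P0=S P1=I P2=I P3=S  mem[L2]=90
11. P2: load  L2  bus=[BusRd]  L2: P0=S P1=I P2=S P3=S  mem[L2]=90
12. P2: store L2 := 63  bus=[BusUpgr]  L2: P0=I P1=I P2=M P3=I  mem[L2]=90
13. P1: store L4 := 35  bus=[BusRdX]  L4: P0=I P1=M P2=I P3=I  mem[L4]=10
14. P0: load  L3  bus=[BusRd]  L3: P0=E P1=I P2=I P3=I  mem[L3]=30
15. P0: store L6 := 1  bus=[BusRdX]  L6: P0=M P1=I P2=I P3=I  mem[L6]=0
16. P0: store L2 := 17  bus=[BusRdX,Flush]  L2: P0=M P1=I P2=I P3=I  mem[L2]=63
17. P2: store L1 := 21  bus=[-]  L1: P0=I P1=I P2=M P3=I  mem[L1]=10
18. P2: store L2 := 76  bus=[BusRdX,Flush]  L2: P0=I P1=I P2=M P3=I  mem[L2]=17
19. P0: load  L5  bus=[BusRd]  L5: P0=S P1=I P2=I P3=S  mem[L5]=50
20. P0: load  L6  bus=[-]  L6: P0=M P1=I P2=I P3=I  mem[L6]=0
21. P3: store L3 := 39  bus=[BusRdX]  L3: P0=I P1=I P2=I P3=M  mem[L3]=30

state = I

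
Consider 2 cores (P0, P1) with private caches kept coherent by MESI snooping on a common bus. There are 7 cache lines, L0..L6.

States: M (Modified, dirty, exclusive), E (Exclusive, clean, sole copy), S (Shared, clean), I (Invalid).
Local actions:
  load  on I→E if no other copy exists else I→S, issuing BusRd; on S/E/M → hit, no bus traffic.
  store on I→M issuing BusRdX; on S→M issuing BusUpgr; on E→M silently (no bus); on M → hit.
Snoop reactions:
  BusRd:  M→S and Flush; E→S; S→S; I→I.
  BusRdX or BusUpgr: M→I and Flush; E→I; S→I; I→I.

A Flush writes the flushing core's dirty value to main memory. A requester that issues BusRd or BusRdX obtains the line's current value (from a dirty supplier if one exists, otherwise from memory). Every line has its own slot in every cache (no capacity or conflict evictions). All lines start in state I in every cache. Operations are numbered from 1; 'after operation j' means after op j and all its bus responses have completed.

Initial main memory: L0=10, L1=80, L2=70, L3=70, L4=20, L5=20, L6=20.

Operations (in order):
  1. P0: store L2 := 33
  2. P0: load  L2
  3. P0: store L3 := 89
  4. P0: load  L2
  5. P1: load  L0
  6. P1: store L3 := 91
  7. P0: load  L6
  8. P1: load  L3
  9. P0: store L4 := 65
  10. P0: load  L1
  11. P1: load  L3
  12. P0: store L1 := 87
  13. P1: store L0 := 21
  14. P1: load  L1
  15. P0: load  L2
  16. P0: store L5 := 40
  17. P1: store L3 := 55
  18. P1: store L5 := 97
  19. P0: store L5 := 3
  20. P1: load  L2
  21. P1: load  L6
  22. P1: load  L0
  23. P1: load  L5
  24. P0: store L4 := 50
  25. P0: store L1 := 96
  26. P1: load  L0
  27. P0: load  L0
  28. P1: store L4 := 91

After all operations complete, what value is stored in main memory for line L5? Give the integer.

  op1 P0: store L2 := 33 → M/I on L2; bus BusRdX; mem=70
  op2 P0: load  L2 → M/I on L2; bus (none); mem=70
  op3 P0: store L3 := 89 → M/I on L3; bus BusRdX; mem=70
  op4 P0: load  L2 → M/I on L2; bus (none); mem=70
  op5 P1: load  L0 → I/E on L0; bus BusRd; mem=10
  op6 P1: store L3 := 91 → I/M on L3; bus BusRdX Flush; mem=89
  op7 P0: load  L6 → E/I on L6; bus BusRd; mem=20
  op8 P1: load  L3 → I/M on L3; bus (none); mem=89
  op9 P0: store L4 := 65 → M/I on L4; bus BusRdX; mem=20
  op10 P0: load  L1 → E/I on L1; bus BusRd; mem=80
  op11 P1: load  L3 → I/M on L3; bus (none); mem=89
  op12 P0: store L1 := 87 → M/I on L1; bus (none); mem=80
  op13 P1: store L0 := 21 → I/M on L0; bus (none); mem=10
  op14 P1: load  L1 → S/S on L1; bus BusRd Flush; mem=87
  op15 P0: load  L2 → M/I on L2; bus (none); mem=70
  op16 P0: store L5 := 40 → M/I on L5; bus BusRdX; mem=20
  op17 P1: store L3 := 55 → I/M on L3; bus (none); mem=89
  op18 P1: store L5 := 97 → I/M on L5; bus BusRdX Flush; mem=40
  op19 P0: store L5 := 3 → M/I on L5; bus BusRdX Flush; mem=97
  op20 P1: load  L2 → S/S on L2; bus BusRd Flush; mem=33
  op21 P1: load  L6 → S/S on L6; bus BusRd; mem=20
  op22 P1: load  L0 → I/M on L0; bus (none); mem=10
  op23 P1: load  L5 → S/S on L5; bus BusRd Flush; mem=3
  op24 P0: store L4 := 50 → M/I on L4; bus (none); mem=20
  op25 P0: store L1 := 96 → M/I on L1; bus BusUpgr; mem=87
  op26 P1: load  L0 → I/M on L0; bus (none); mem=10
  op27 P0: load  L0 → S/S on L0; bus BusRd Flush; mem=21
  op28 P1: store L4 := 91 → I/M on L4; bus BusRdX Flush; mem=50

memory[L5] = 3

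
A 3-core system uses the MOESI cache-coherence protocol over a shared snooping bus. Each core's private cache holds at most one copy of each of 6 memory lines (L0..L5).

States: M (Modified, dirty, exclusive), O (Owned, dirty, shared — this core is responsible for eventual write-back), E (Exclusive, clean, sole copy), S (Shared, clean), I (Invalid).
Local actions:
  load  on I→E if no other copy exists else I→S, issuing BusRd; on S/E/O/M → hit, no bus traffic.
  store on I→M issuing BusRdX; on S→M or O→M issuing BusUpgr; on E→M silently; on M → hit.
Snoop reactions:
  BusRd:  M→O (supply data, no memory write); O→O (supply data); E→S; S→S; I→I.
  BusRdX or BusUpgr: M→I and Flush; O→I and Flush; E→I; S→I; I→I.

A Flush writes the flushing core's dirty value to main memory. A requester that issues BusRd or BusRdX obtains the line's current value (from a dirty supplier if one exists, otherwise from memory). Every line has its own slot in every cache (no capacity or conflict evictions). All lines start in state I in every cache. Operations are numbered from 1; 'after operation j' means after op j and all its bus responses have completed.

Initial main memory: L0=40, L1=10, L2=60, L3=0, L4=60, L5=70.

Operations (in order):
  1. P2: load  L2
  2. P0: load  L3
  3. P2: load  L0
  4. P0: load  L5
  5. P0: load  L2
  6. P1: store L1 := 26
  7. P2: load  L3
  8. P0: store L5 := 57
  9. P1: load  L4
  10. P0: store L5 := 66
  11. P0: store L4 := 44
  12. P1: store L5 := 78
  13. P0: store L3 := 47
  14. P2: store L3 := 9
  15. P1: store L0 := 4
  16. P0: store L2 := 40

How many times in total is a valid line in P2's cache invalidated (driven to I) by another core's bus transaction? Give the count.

invalidations = 3

  op1 P2: load  L2 → I/I/E on L2; bus BusRd; mem=60
  op2 P0: load  L3 → E/I/I on L3; bus BusRd; mem=0
  op3 P2: load  L0 → I/I/E on L0; bus BusRd; mem=40
  op4 P0: load  L5 → E/I/I on L5; bus BusRd; mem=70
  op5 P0: load  L2 → S/I/S on L2; bus BusRd; mem=60
  op6 P1: store L1 := 26 → I/M/I on L1; bus BusRdX; mem=10
  op7 P2: load  L3 → S/I/S on L3; bus BusRd; mem=0
  op8 P0: store L5 := 57 → M/I/I on L5; bus (none); mem=70
  op9 P1: load  L4 → I/E/I on L4; bus BusRd; mem=60
  op10 P0: store L5 := 66 → M/I/I on L5; bus (none); mem=70
  op11 P0: store L4 := 44 → M/I/I on L4; bus BusRdX; mem=60
  op12 P1: store L5 := 78 → I/M/I on L5; bus BusRdX Flush; mem=66
  op13 P0: store L3 := 47 → M/I/I on L3; bus BusUpgr; mem=0
  op14 P2: store L3 := 9 → I/I/M on L3; bus BusRdX Flush; mem=47
  op15 P1: store L0 := 4 → I/M/I on L0; bus BusRdX; mem=40
  op16 P0: store L2 := 40 → M/I/I on L2; bus BusUpgr; mem=60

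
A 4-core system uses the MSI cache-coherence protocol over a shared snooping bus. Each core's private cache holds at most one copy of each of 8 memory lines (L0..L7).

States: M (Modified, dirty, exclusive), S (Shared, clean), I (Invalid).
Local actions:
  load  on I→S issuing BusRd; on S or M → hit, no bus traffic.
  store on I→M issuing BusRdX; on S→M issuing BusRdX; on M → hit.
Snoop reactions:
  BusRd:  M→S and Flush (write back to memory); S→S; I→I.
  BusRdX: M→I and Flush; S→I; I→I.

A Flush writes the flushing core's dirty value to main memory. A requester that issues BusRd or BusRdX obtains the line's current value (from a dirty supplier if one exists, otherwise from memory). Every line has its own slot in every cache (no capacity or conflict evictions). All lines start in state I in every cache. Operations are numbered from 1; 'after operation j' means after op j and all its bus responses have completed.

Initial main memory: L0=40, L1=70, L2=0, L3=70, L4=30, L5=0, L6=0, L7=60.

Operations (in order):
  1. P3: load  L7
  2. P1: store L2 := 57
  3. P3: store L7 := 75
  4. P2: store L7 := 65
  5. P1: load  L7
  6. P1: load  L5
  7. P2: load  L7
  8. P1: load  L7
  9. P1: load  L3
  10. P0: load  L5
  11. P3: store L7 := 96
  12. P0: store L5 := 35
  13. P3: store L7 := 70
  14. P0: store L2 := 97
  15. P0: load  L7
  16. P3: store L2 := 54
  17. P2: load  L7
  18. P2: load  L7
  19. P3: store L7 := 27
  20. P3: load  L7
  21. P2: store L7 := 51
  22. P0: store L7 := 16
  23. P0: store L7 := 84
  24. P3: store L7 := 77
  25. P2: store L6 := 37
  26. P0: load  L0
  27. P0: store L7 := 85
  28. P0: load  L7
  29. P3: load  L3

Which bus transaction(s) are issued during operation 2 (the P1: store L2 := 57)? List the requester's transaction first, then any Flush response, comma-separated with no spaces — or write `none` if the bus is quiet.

bus = BusRdX

1. P3: load  L7  bus=[BusRd]  L7: P0=I P1=I P2=I P3=S  mem[L7]=60
2. P1: store L2 := 57  bus=[BusRdX]  L2: P0=I P1=M P2=I P3=I  mem[L2]=0
3. P3: store L7 := 75  bus=[BusRdX]  L7: P0=I P1=I P2=I P3=M  mem[L7]=60
4. P2: store L7 := 65  bus=[BusRdX,Flush]  L7: P0=I P1=I P2=M P3=I  mem[L7]=75
5. P1: load  L7  bus=[BusRd,Flush]  L7: P0=I P1=S P2=S P3=I  mem[L7]=65
6. P1: load  L5  bus=[BusRd]  L5: P0=I P1=S P2=I P3=I  mem[L5]=0
7. P2: load  L7  bus=[-]  L7: P0=I P1=S P2=S P3=I  mem[L7]=65
8. P1: load  L7  bus=[-]  L7: P0=I P1=S P2=S P3=I  mem[L7]=65
9. P1: load  L3  bus=[BusRd]  L3: P0=I P1=S P2=I P3=I  mem[L3]=70
10. P0: load  L5  bus=[BusRd]  L5: P0=S P1=S P2=I P3=I  mem[L5]=0
11. P3: store L7 := 96  bus=[BusRdX]  L7: P0=I P1=I P2=I P3=M  mem[L7]=65
12. P0: store L5 := 35  bus=[BusRdX]  L5: P0=M P1=I P2=I P3=I  mem[L5]=0
13. P3: store L7 := 70  bus=[-]  L7: P0=I P1=I P2=I P3=M  mem[L7]=65
14. P0: store L2 := 97  bus=[BusRdX,Flush]  L2: P0=M P1=I P2=I P3=I  mem[L2]=57
15. P0: load  L7  bus=[BusRd,Flush]  L7: P0=S P1=I P2=I P3=S  mem[L7]=70
16. P3: store L2 := 54  bus=[BusRdX,Flush]  L2: P0=I P1=I P2=I P3=M  mem[L2]=97
17. P2: load  L7  bus=[BusRd]  L7: P0=S P1=I P2=S P3=S  mem[L7]=70
18. P2: load  L7  bus=[-]  L7: P0=S P1=I P2=S P3=S  mem[L7]=70
19. P3: store L7 := 27  bus=[BusRdX]  L7: P0=I P1=I P2=I P3=M  mem[L7]=70
20. P3: load  L7  bus=[-]  L7: P0=I P1=I P2=I P3=M  mem[L7]=70
21. P2: store L7 := 51  bus=[BusRdX,Flush]  L7: P0=I P1=I P2=M P3=I  mem[L7]=27
22. P0: store L7 := 16  bus=[BusRdX,Flush]  L7: P0=M P1=I P2=I P3=I  mem[L7]=51
23. P0: store L7 := 84  bus=[-]  L7: P0=M P1=I P2=I P3=I  mem[L7]=51
24. P3: store L7 := 77  bus=[BusRdX,Flush]  L7: P0=I P1=I P2=I P3=M  mem[L7]=84
25. P2: store L6 := 37  bus=[BusRdX]  L6: P0=I P1=I P2=M P3=I  mem[L6]=0
26. P0: load  L0  bus=[BusRd]  L0: P0=S P1=I P2=I P3=I  mem[L0]=40
27. P0: store L7 := 85  bus=[BusRdX,Flush]  L7: P0=M P1=I P2=I P3=I  mem[L7]=77
28. P0: load  L7  bus=[-]  L7: P0=M P1=I P2=I P3=I  mem[L7]=77
29. P3: load  L3  bus=[BusRd]  L3: P0=I P1=S P2=I P3=S  mem[L3]=70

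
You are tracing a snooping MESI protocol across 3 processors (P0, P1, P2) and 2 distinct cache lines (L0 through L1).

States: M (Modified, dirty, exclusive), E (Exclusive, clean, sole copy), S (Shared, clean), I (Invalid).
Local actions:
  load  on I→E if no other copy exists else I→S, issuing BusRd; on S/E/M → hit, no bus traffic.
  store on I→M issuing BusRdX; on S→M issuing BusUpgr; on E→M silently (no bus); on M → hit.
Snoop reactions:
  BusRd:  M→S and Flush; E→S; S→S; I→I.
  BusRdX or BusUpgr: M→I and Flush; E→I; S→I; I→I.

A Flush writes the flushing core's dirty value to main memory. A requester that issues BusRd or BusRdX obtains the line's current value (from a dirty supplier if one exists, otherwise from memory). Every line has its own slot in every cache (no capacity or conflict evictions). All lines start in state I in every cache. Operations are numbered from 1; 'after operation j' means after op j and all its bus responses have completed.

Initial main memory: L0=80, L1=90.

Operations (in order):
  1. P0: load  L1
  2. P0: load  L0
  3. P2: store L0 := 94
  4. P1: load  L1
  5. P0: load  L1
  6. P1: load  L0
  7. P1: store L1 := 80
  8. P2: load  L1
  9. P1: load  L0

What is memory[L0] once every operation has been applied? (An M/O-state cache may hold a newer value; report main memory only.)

memory[L0] = 94

1. P0: load  L1  bus=[BusRd]  L1: P0=E P1=I P2=I  mem[L1]=90
2. P0: load  L0  bus=[BusRd]  L0: P0=E P1=I P2=I  mem[L0]=80
3. P2: store L0 := 94  bus=[BusRdX]  L0: P0=I P1=I P2=M  mem[L0]=80
4. P1: load  L1  bus=[BusRd]  L1: P0=S P1=S P2=I  mem[L1]=90
5. P0: load  L1  bus=[-]  L1: P0=S P1=S P2=I  mem[L1]=90
6. P1: load  L0  bus=[BusRd,Flush]  L0: P0=I P1=S P2=S  mem[L0]=94
7. P1: store L1 := 80  bus=[BusUpgr]  L1: P0=I P1=M P2=I  mem[L1]=90
8. P2: load  L1  bus=[BusRd,Flush]  L1: P0=I P1=S P2=S  mem[L1]=80
9. P1: load  L0  bus=[-]  L0: P0=I P1=S P2=S  mem[L0]=94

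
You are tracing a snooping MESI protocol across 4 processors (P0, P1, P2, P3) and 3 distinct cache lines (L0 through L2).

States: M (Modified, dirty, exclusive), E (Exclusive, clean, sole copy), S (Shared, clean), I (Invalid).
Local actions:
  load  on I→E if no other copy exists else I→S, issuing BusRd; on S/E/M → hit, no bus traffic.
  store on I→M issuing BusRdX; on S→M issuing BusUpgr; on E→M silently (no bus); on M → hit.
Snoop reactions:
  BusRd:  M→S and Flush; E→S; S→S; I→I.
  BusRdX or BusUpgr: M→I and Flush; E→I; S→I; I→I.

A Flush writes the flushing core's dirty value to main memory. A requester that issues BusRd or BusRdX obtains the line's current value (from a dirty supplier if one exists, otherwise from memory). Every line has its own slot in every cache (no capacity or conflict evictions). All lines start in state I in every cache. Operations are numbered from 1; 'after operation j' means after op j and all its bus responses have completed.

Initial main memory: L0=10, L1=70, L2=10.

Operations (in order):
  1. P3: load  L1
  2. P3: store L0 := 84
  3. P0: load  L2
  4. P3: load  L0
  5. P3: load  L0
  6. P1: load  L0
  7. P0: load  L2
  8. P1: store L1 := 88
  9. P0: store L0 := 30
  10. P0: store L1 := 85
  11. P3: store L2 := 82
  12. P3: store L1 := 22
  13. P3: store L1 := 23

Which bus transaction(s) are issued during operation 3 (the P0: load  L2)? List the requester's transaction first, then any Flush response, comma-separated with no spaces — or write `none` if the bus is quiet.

bus = BusRd

[1] P3: load  L1 | P0:I, P1:I, P2:I, P3:E(70) | bus: BusRd
[2] P3: store L0 := 84 | P0:I, P1:I, P2:I, P3:M(84) | bus: BusRdX
[3] P0: load  L2 | P0:E(10), P1:I, P2:I, P3:I | bus: BusRd
[4] P3: load  L0 | P0:I, P1:I, P2:I, P3:M(84) | bus: none
[5] P3: load  L0 | P0:I, P1:I, P2:I, P3:M(84) | bus: none
[6] P1: load  L0 | P0:I, P1:S(84), P2:I, P3:S(84) | bus: BusRd,Flush
[7] P0: load  L2 | P0:E(10), P1:I, P2:I, P3:I | bus: none
[8] P1: store L1 := 88 | P0:I, P1:M(88), P2:I, P3:I | bus: BusRdX
[9] P0: store L0 := 30 | P0:M(30), P1:I, P2:I, P3:I | bus: BusRdX
[10] P0: store L1 := 85 | P0:M(85), P1:I, P2:I, P3:I | bus: BusRdX,Flush
[11] P3: store L2 := 82 | P0:I, P1:I, P2:I, P3:M(82) | bus: BusRdX
[12] P3: store L1 := 22 | P0:I, P1:I, P2:I, P3:M(22) | bus: BusRdX,Flush
[13] P3: store L1 := 23 | P0:I, P1:I, P2:I, P3:M(23) | bus: none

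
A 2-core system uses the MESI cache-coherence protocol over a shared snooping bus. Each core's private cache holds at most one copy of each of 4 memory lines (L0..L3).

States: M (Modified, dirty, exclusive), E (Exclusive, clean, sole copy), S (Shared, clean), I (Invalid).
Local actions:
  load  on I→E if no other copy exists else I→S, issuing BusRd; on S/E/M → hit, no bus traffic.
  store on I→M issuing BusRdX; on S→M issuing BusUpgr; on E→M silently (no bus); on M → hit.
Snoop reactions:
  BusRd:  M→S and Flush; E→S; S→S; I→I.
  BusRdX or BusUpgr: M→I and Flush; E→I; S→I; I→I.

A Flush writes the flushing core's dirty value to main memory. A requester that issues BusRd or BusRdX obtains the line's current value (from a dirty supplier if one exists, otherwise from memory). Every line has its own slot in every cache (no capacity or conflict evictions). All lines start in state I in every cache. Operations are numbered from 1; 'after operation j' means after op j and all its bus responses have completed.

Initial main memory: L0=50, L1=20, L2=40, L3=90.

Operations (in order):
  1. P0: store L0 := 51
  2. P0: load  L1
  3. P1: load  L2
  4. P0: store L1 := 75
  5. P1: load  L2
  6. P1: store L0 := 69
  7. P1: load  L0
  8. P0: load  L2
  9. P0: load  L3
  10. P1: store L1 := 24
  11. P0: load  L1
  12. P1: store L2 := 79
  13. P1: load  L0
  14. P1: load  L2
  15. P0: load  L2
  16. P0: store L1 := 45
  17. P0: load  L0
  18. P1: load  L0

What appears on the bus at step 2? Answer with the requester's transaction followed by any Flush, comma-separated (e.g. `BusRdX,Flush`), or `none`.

bus = BusRd

1. P0: store L0 := 51  bus=[BusRdX]  L0: P0=M P1=I  mem[L0]=50
2. P0: load  L1  bus=[BusRd]  L1: P0=E P1=I  mem[L1]=20
3. P1: load  L2  bus=[BusRd]  L2: P0=I P1=E  mem[L2]=40
4. P0: store L1 := 75  bus=[-]  L1: P0=M P1=I  mem[L1]=20
5. P1: load  L2  bus=[-]  L2: P0=I P1=E  mem[L2]=40
6. P1: store L0 := 69  bus=[BusRdX,Flush]  L0: P0=I P1=M  mem[L0]=51
7. P1: load  L0  bus=[-]  L0: P0=I P1=M  mem[L0]=51
8. P0: load  L2  bus=[BusRd]  L2: P0=S P1=S  mem[L2]=40
9. P0: load  L3  bus=[BusRd]  L3: P0=E P1=I  mem[L3]=90
10. P1: store L1 := 24  bus=[BusRdX,Flush]  L1: P0=I P1=M  mem[L1]=75
11. P0: load  L1  bus=[BusRd,Flush]  L1: P0=S P1=S  mem[L1]=24
12. P1: store L2 := 79  bus=[BusUpgr]  L2: P0=I P1=M  mem[L2]=40
13. P1: load  L0  bus=[-]  L0: P0=I P1=M  mem[L0]=51
14. P1: load  L2  bus=[-]  L2: P0=I P1=M  mem[L2]=40
15. P0: load  L2  bus=[BusRd,Flush]  L2: P0=S P1=S  mem[L2]=79
16. P0: store L1 := 45  bus=[BusUpgr]  L1: P0=M P1=I  mem[L1]=24
17. P0: load  L0  bus=[BusRd,Flush]  L0: P0=S P1=S  mem[L0]=69
18. P1: load  L0  bus=[-]  L0: P0=S P1=S  mem[L0]=69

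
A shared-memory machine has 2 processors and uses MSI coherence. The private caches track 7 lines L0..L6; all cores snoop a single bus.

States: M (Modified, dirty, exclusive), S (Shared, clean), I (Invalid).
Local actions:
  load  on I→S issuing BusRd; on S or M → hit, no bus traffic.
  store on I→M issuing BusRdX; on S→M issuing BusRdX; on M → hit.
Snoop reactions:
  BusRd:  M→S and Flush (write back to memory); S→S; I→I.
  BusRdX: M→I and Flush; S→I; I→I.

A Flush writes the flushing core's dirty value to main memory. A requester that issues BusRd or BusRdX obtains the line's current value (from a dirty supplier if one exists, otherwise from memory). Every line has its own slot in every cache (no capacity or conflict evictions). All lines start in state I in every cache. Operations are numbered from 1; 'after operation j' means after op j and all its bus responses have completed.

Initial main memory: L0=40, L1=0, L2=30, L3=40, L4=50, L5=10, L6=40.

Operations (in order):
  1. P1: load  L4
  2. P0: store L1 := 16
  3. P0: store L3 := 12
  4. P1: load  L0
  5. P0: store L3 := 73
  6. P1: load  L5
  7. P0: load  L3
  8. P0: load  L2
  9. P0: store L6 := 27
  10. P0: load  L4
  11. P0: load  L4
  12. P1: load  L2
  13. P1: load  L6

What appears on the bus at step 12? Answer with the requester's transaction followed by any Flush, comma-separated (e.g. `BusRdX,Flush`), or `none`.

bus = BusRd

step 1: P1: load  L4  ⟶  IS  (L4)  txn=BusRd  M[L4]=50
step 2: P0: store L1 := 16  ⟶  MI  (L1)  txn=BusRdX  M[L1]=0
step 3: P0: store L3 := 12  ⟶  MI  (L3)  txn=BusRdX  M[L3]=40
step 4: P1: load  L0  ⟶  IS  (L0)  txn=BusRd  M[L0]=40
step 5: P0: store L3 := 73  ⟶  MI  (L3)  txn=∅  M[L3]=40
step 6: P1: load  L5  ⟶  IS  (L5)  txn=BusRd  M[L5]=10
step 7: P0: load  L3  ⟶  MI  (L3)  txn=∅  M[L3]=40
step 8: P0: load  L2  ⟶  SI  (L2)  txn=BusRd  M[L2]=30
step 9: P0: store L6 := 27  ⟶  MI  (L6)  txn=BusRdX  M[L6]=40
step 10: P0: load  L4  ⟶  SS  (L4)  txn=BusRd  M[L4]=50
step 11: P0: load  L4  ⟶  SS  (L4)  txn=∅  M[L4]=50
step 12: P1: load  L2  ⟶  SS  (L2)  txn=BusRd  M[L2]=30
step 13: P1: load  L6  ⟶  SS  (L6)  txn=BusRd+Flush  M[L6]=27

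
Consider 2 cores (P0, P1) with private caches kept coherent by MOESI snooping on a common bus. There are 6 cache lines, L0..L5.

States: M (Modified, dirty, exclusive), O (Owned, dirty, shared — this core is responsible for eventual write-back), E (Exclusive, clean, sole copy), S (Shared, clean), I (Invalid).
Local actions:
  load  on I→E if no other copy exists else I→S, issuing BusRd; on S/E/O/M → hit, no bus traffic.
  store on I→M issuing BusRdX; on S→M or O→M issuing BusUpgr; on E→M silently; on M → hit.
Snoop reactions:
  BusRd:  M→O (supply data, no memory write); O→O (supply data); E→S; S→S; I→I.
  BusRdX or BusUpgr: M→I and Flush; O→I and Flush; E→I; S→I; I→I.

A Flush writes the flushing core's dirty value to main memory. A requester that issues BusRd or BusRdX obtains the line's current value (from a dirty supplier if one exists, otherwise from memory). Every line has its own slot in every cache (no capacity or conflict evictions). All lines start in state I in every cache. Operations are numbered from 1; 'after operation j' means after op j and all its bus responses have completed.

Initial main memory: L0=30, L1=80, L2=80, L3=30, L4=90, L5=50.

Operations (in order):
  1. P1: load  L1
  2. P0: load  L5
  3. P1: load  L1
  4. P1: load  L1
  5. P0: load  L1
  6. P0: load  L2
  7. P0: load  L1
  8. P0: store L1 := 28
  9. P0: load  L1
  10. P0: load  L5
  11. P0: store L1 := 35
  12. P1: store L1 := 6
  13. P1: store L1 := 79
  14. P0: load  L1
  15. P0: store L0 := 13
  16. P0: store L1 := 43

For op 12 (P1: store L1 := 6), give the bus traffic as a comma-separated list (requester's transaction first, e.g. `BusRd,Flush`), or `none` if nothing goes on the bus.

[1] P1: load  L1 | P0:I, P1:E(80) | bus: BusRd
[2] P0: load  L5 | P0:E(50), P1:I | bus: BusRd
[3] P1: load  L1 | P0:I, P1:E(80) | bus: none
[4] P1: load  L1 | P0:I, P1:E(80) | bus: none
[5] P0: load  L1 | P0:S(80), P1:S(80) | bus: BusRd
[6] P0: load  L2 | P0:E(80), P1:I | bus: BusRd
[7] P0: load  L1 | P0:S(80), P1:S(80) | bus: none
[8] P0: store L1 := 28 | P0:M(28), P1:I | bus: BusUpgr
[9] P0: load  L1 | P0:M(28), P1:I | bus: none
[10] P0: load  L5 | P0:E(50), P1:I | bus: none
[11] P0: store L1 := 35 | P0:M(35), P1:I | bus: none
[12] P1: store L1 := 6 | P0:I, P1:M(6) | bus: BusRdX,Flush
[13] P1: store L1 := 79 | P0:I, P1:M(79) | bus: none
[14] P0: load  L1 | P0:S(79), P1:O(79) | bus: BusRd
[15] P0: store L0 := 13 | P0:M(13), P1:I | bus: BusRdX
[16] P0: store L1 := 43 | P0:M(43), P1:I | bus: BusUpgr,Flush

bus = BusRdX,Flush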